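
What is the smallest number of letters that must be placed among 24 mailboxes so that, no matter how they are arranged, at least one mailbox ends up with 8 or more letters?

With 168 letters one could put exactly 7 in each of the 24 mailboxes, and no mailbox would reach 8.
One more letter must land in a mailbox that already has 7, giving it 8.
So 24 × 7 + 1 = 169 letters are required.

169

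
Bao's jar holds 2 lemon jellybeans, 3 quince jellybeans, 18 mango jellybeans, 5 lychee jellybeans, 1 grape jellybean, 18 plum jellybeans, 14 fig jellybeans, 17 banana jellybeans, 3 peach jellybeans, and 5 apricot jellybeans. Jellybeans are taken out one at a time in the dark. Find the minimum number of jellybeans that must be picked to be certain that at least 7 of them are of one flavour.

44

Pigeonhole: put each drawn jellybean into a box by flavour. The largest draw with every box below 7 takes min(count, 6) from each flavour; flavours with fewer than 6 contribute all they have.
Σ min(cᵢ, 6) = 2 + 3 + 6 + 5 + 1 + 6 + 6 + 6 + 3 + 5 = 43.
Draw number 43 + 1 = 44 must push one box to 7.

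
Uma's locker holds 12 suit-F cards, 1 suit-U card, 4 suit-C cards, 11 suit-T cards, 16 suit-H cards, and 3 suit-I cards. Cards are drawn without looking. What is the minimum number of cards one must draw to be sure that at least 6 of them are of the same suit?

By pigeonhole, the 6 suits are the holes; the cards drawn are the pigeons.
To avoid 6 of any one suit, the worst case takes at most 5 of each suit, or every card of a suit that has fewer than 5.
That gives 5 + 1 + 4 + 5 + 5 + 3 = 23 cards with no suit reaching 6.
The next card forces some suit to 6, so 23 + 1 = 24.

24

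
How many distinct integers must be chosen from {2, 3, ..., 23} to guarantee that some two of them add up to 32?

16

Group the elements by complementary pair {x, 32−x}: {9,23}, {10,22}, {11,21}, …, giving 7 two-element pairs; the single value 16 (it cannot pair with itself since the integers are distinct); and 7 integers whose partner 32−x falls outside [2,23].
By pigeonhole, treating each of those 15 groups as a pigeonhole, one can pick one integer per group — 15 integers — with no two summing to 32.
The 16th integer lands in an occupied pair, forcing a sum of 32.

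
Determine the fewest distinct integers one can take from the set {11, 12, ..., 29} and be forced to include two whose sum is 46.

A set avoiding the sum 46 can contain at most one of each pair {x, 46−x}, plus the 7 elements whose complement lies outside the range or equal to its own complement.
The integers 11, …, 23 (13 of them) are such a set: any two sum to at least 11+12 = 23 and at most 22+23 = 45 < 46.
Any 14th integer completes one of the 6 pairs, so 14 choices force a sum of 46.

14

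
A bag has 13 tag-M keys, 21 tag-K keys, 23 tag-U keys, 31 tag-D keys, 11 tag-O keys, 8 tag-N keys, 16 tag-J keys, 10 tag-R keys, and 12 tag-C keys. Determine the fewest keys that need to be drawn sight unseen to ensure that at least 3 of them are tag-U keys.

125

In the worst case for collecting tag-U keys, every non-tag-U key comes out first.
There are 13 + 21 + 31 + 11 + 8 + 16 + 10 + 12 = 122 non-tag-U keys altogether.
After those, each further key must be tag-U, so 122 + 3 = 125 draws guarantee 3 tag-U keys.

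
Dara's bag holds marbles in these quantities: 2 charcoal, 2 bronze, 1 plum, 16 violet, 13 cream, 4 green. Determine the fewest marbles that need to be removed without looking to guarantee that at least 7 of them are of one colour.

Put each drawn marble into a box by colour. The largest draw with every box below 7 takes min(count, 6) from each colour; colours with fewer than 6 contribute all they have.
Σ min(cᵢ, 6) = 2 + 2 + 1 + 6 + 6 + 4 = 21.
Draw number 21 + 1 = 22 must push one box to 7.

22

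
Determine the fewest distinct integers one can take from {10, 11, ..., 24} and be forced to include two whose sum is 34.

9

Two chosen integers sum to 34 exactly when both halves of some pair {x, 34−x} with 10 ≤ x ≤ 34−x ≤ 24 are chosen — 7 such pairs.
The remaining 1 element (those with no distinct partner in range) can never complete a 34-sum, so the worst case takes all of them and one from each pair: 1 + 7 = 8.
By pigeonhole, the 9th integer has to be the second member of some pair, so 8 + 1 = 9.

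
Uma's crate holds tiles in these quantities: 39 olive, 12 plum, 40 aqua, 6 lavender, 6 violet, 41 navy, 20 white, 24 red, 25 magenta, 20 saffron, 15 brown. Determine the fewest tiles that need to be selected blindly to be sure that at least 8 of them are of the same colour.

The 11 colours are the holes; the tiles drawn are the pigeons.
To avoid 8 of any one colour, the worst case takes at most 7 of each colour, or every tile of a colour that has fewer than 7.
That gives 7 + 7 + 7 + 6 + 6 + 7 + 7 + 7 + 7 + 7 + 7 = 75 tiles with no colour reaching 8.
The next tile forces some colour to 8, so 75 + 1 = 76.

76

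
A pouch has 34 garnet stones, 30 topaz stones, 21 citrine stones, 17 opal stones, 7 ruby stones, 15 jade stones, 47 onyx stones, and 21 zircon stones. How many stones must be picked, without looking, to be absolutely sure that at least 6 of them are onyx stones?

151

In the worst case for collecting onyx stones, every non-onyx stone comes out first.
There are 34 + 30 + 21 + 17 + 7 + 15 + 21 = 145 non-onyx stones altogether.
After those, each further stone must be onyx, so 145 + 6 = 151 draws guarantee 6 onyx stones.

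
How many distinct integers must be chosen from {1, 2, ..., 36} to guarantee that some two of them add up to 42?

Group the elements by complementary pair {x, 42−x}: {6,36}, {7,35}, {8,34}, …, giving 15 two-element pairs, the single value 21 (it cannot pair with itself since the integers are distinct), and 5 integers whose partner 42−x falls outside [1,36].
By pigeonhole, treating each of those 21 groups as a pigeonhole, one can pick one integer per group — 21 integers — with no two summing to 42.
The 22nd integer lands in an occupied pair, forcing a sum of 42.

22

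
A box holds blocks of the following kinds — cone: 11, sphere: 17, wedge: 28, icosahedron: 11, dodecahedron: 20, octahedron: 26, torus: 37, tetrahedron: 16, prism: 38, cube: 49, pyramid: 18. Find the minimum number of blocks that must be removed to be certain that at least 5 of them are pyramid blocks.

258

In the worst case for collecting pyramid blocks, every non-pyramid block comes out first.
There are 11 + 17 + 28 + 11 + 20 + 26 + 37 + 16 + 38 + 49 = 253 non-pyramid blocks altogether.
After those, each further block must be pyramid, so 253 + 5 = 258 draws guarantee 5 pyramid blocks.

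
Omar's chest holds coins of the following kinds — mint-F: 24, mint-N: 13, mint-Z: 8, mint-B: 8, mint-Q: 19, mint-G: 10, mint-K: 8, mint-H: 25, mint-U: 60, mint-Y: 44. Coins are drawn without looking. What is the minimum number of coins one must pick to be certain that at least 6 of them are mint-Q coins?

In the worst case for collecting mint-Q coins, every non-mint-Q coin comes out first.
There are 24 + 13 + 8 + 8 + 10 + 8 + 25 + 60 + 44 = 200 non-mint-Q coins altogether.
After those, each further coin must be mint-Q, so 200 + 6 = 206 draws guarantee 6 mint-Q coins.

206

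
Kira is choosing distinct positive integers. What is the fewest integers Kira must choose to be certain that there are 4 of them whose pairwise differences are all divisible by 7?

22

Integers whose pairwise differences are multiples of 7 are exactly those sharing a remainder mod 7. The 7 residue classes mod 7 are the pigeonholes.
With 21 integers one could put 3 in each residue class and have no class reach 4.
The 22nd integer pushes some class to 4, so 7·3 + 1 = 22.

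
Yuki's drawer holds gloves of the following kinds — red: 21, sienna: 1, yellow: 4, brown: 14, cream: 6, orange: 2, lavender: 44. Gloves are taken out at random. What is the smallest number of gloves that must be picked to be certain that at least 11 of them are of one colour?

Pigeonhole: put each drawn glove into a box by colour. The largest draw with every box below 11 takes min(count, 10) from each colour; colours with fewer than 10 contribute all they have.
Σ min(cᵢ, 10) = 10 + 1 + 4 + 10 + 6 + 2 + 10 = 43.
Draw number 43 + 1 = 44 must push one box to 11.

44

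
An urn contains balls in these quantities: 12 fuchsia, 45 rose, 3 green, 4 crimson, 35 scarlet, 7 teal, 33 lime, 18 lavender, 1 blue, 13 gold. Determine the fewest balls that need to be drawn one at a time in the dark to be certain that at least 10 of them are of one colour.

The 10 colours are the holes; the balls drawn are the pigeons.
To avoid 10 of any one colour, the worst case takes at most 9 of each colour, or every ball of a colour that has fewer than 9.
That gives 9 + 9 + 3 + 4 + 9 + 7 + 9 + 9 + 1 + 9 = 69 balls with no colour reaching 10.
The next ball forces some colour to 10, so 69 + 1 = 70.

70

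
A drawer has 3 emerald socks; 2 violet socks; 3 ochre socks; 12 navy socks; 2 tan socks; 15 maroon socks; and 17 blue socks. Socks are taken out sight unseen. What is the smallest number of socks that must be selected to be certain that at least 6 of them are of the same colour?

The 7 colours are the holes; the socks drawn are the pigeons.
To avoid 6 of any one colour, the worst case takes at most 5 of each colour, or every sock of a colour that has fewer than 5.
That gives 3 + 2 + 3 + 5 + 2 + 5 + 5 = 25 socks with no colour reaching 6.
The next sock forces some colour to 6, so 25 + 1 = 26.

26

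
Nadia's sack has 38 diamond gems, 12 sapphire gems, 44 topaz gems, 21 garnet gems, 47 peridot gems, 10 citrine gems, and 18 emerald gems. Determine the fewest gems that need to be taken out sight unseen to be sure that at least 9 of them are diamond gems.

161

In the worst case for collecting diamond gems, every non-diamond gem comes out first.
There are 12 + 44 + 21 + 47 + 10 + 18 = 152 non-diamond gems altogether.
After those, each further gem must be diamond, so 152 + 9 = 161 draws guarantee 9 diamond gems.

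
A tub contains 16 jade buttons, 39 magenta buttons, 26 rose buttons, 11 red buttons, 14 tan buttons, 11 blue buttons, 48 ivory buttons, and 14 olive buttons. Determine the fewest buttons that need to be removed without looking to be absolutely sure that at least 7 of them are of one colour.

An adversary could hand out at most 6 buttons per colour: 6 + 6 + 6 + 6 + 6 + 6 + 6 + 6 = 48 buttons and still no colour has 7.
By the pigeonhole principle, one more button lands in a colour already at 6, so 49 draws are enough and 48 are not.

49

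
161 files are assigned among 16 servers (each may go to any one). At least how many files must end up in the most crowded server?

By pigeonhole, the 16 servers are the holes and the 161 files are the pigeons.
If every server held at most 10 files, the total would be at most 16 × 10 = 160, which is less than 161.
So some server holds at least ⌈161/16⌉ = 11 files.

11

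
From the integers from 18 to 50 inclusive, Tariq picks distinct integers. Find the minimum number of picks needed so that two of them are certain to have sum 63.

20

Two chosen integers sum to 63 exactly when both halves of some pair {x, 63−x} with 18 ≤ x ≤ 63−x ≤ 45 are chosen — 14 such pairs.
The remaining 5 elements (those with no distinct partner in range) can never complete a 63-sum, so the worst case takes all of them and one from each pair: 5 + 14 = 19.
Pigeonhole: the 20th integer has to be the second member of some pair, so 19 + 1 = 20.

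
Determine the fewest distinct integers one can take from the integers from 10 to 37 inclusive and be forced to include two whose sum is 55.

A set avoiding the sum 55 can contain at most one of each pair {x, 55−x}, plus the 8 elements whose complement lies outside the range.
The integers 10, …, 27 (18 of them) are such a set: any two sum to at least 10+11 = 21 and at most 26+27 = 53 < 55.
By pigeonhole, any 19th integer completes one of the 10 pairs, so 19 choices force a sum of 55.

19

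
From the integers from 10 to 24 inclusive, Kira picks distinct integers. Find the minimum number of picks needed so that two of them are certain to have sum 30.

Two chosen integers sum to 30 exactly when both halves of some pair {x, 30−x} with 10 ≤ x ≤ 30−x ≤ 20 are chosen — 5 such pairs.
The remaining 5 elements (those with no distinct partner in range) can never complete a 30-sum, so the worst case takes all of them and one from each pair: 5 + 5 = 10.
The 11th integer has to be the second member of some pair, so 10 + 1 = 11.

11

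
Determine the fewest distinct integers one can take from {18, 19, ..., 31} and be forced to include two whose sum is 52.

A set avoiding the sum 52 can contain at most one of each pair {x, 52−x}, plus the 4 elements whose complement lies outside the range or equal to its own complement.
The integers 18, …, 26 (9 of them) are such a set: any two sum to at least 18+19 = 37 and at most 25+26 = 51 < 52.
Any 10th integer completes one of the 5 pairs, so 10 choices force a sum of 52.

10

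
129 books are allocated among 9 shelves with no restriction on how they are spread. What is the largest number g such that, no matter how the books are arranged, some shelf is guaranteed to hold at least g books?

By pigeonhole, the 9 shelves are the holes and the 129 books are the pigeons.
If every shelf held at most 14 books, the total would be at most 9 × 14 = 126, which is less than 129.
So some shelf holds at least ⌈129/9⌉ = 15 books.

15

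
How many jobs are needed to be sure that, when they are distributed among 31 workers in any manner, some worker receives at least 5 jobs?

With 124 jobs one could put exactly 4 in each of the 31 workers, and no worker would reach 5.
By the pigeonhole principle, one more job must land in a worker that already has 4, giving it 5.
So 31 × 4 + 1 = 125 jobs are required.

125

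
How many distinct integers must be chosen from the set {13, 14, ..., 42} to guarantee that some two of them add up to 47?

20

Two chosen integers sum to 47 exactly when both halves of some pair {x, 47−x} with 13 ≤ x ≤ 47−x ≤ 34 are chosen — 11 such pairs.
The remaining 8 elements (those with no distinct partner in range) can never complete a 47-sum, so the worst case takes all of them and one from each pair: 8 + 11 = 19.
By pigeonhole, the 20th integer has to be the second member of some pair, so 19 + 1 = 20.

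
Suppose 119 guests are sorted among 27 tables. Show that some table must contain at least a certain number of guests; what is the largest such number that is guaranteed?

5

By pigeonhole, the 27 tables are the holes and the 119 guests are the pigeons.
If every table held at most 4 guests, the total would be at most 27 × 4 = 108, which is less than 119.
So some table holds at least ⌈119/27⌉ = 5 guests.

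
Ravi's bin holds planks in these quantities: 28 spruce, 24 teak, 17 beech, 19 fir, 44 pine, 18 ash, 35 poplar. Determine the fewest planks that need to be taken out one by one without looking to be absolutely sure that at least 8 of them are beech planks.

In the worst case for collecting beech planks, every non-beech plank comes out first.
There are 28 + 24 + 19 + 44 + 18 + 35 = 168 non-beech planks altogether.
After those, each further plank must be beech, so 168 + 8 = 176 draws guarantee 8 beech planks.

176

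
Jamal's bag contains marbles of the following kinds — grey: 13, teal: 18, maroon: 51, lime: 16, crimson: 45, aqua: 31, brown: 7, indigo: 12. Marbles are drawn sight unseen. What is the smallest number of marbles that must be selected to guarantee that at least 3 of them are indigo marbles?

184

In the worst case for collecting indigo marbles, every non-indigo marble comes out first.
There are 13 + 18 + 51 + 16 + 45 + 31 + 7 = 181 non-indigo marbles altogether.
After those, each further marble must be indigo, so 181 + 3 = 184 draws guarantee 3 indigo marbles.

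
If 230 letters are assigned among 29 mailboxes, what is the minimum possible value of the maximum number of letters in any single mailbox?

8

By pigeonhole, the 29 mailboxes are the holes and the 230 letters are the pigeons.
If every mailbox held at most 7 letters, the total would be at most 29 × 7 = 203, which is less than 230.
So some mailbox holds at least ⌈230/29⌉ = 8 letters.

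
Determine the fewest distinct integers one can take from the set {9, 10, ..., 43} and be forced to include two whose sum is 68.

Two chosen integers sum to 68 exactly when both halves of some pair {x, 68−x} with 25 ≤ x ≤ 68−x ≤ 43 are chosen — 9 such pairs.
The remaining 17 elements (those with no distinct partner in range) can never complete a 68-sum, so the worst case takes all of them and one from each pair: 17 + 9 = 26.
Pigeonhole: the 27th integer has to be the second member of some pair, so 26 + 1 = 27.

27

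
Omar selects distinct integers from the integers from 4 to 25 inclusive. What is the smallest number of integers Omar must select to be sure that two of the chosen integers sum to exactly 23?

15

Group the elements by complementary pair {x, 23−x}: {4,19}, {5,18}, {6,17}, …, giving 8 two-element pairs and 6 integers whose partner 23−x falls outside [4,25].
Treating each of those 14 groups as a pigeonhole, one can pick one integer per group — 14 integers — with no two summing to 23.
The 15th integer lands in an occupied pair, forcing a sum of 23.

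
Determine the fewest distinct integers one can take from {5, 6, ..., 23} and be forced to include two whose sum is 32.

Group the elements by complementary pair {x, 32−x}: {9,23}, {10,22}, {11,21}, …, giving 7 two-element pairs; the single value 16 (it cannot pair with itself since the integers are distinct); and 4 integers whose partner 32−x falls outside [5,23].
By the pigeonhole principle, treating each of those 12 groups as a pigeonhole, one can pick one integer per group — 12 integers — with no two summing to 32.
The 13th integer lands in an occupied pair, forcing a sum of 32.

13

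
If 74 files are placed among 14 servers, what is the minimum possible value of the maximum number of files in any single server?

6

By pigeonhole, the 14 servers are the holes and the 74 files are the pigeons.
If every server held at most 5 files, the total would be at most 14 × 5 = 70, which is less than 74.
So some server holds at least ⌈74/14⌉ = 6 files.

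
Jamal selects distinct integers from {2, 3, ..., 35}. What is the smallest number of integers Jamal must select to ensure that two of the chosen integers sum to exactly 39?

Two chosen integers sum to 39 exactly when both halves of some pair {x, 39−x} with 4 ≤ x ≤ 39−x ≤ 35 are chosen — 16 such pairs.
The remaining 2 elements (those with no distinct partner in range) can never complete a 39-sum, so the worst case takes all of them and one from each pair: 2 + 16 = 18.
The 19th integer has to be the second member of some pair, so 18 + 1 = 19.

19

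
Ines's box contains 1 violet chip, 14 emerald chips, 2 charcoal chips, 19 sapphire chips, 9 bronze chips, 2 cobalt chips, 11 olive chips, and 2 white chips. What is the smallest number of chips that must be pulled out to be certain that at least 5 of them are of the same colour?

By the pigeonhole principle, the 8 colours are the holes; the chips drawn are the pigeons.
To avoid 5 of any one colour, the worst case takes at most 4 of each colour, or every chip of a colour that has fewer than 4.
That gives 1 + 4 + 2 + 4 + 4 + 2 + 4 + 2 = 23 chips with no colour reaching 5.
The next chip forces some colour to 5, so 23 + 1 = 24.

24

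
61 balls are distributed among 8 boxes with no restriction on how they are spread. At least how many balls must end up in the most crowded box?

8

By pigeonhole, the 8 boxes are the holes and the 61 balls are the pigeons.
If every box held at most 7 balls, the total would be at most 8 × 7 = 56, which is less than 61.
So some box holds at least ⌈61/8⌉ = 8 balls.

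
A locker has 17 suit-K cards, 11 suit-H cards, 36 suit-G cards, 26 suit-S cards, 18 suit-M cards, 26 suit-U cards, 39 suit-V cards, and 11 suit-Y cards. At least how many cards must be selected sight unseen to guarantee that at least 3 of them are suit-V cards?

In the worst case for collecting suit-V cards, every non-suit-V card comes out first.
There are 17 + 11 + 36 + 26 + 18 + 26 + 11 = 145 non-suit-V cards altogether.
After those, each further card must be suit-V, so 145 + 3 = 148 draws guarantee 3 suit-V cards.

148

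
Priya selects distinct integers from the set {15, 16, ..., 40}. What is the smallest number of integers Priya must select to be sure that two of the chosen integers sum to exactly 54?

15

A set avoiding the sum 54 can contain at most one of each pair {x, 54−x}, plus the 2 elements whose complement lies outside the range or equal to its own complement.
The integers 27, …, 40 (14 of them) are such a set: any two sum to at least 27+28 = 55 > 54.
By the pigeonhole principle, any 15th integer completes one of the 12 pairs, so 15 choices force a sum of 54.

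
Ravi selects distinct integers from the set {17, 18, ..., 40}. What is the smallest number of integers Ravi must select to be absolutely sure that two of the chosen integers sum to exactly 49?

Two chosen integers sum to 49 exactly when both halves of some pair {x, 49−x} with 17 ≤ x ≤ 49−x ≤ 32 are chosen — 8 such pairs.
The remaining 8 elements (those with no distinct partner in range) can never complete a 49-sum, so the worst case takes all of them and one from each pair: 8 + 8 = 16.
The 17th integer has to be the second member of some pair, so 16 + 1 = 17.

17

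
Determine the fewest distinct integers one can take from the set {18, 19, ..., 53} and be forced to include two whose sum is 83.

25

A set avoiding the sum 83 can contain at most one of each pair {x, 83−x}, plus the 12 elements whose complement lies outside the range.
The integers 18, …, 41 (24 of them) are such a set: any two sum to at least 18+19 = 37 and at most 40+41 = 81 < 83.
By pigeonhole, any 25th integer completes one of the 12 pairs, so 25 choices force a sum of 83.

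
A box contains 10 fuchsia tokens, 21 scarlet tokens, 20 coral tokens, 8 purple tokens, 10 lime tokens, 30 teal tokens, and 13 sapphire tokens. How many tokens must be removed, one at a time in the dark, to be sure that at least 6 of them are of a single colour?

Put each drawn token into a box by colour. The largest draw with every box below 6 takes min(count, 5) from each colour.
Σ min(cᵢ, 5) = 5 + 5 + 5 + 5 + 5 + 5 + 5 = 35.
Draw number 35 + 1 = 36 must push one box to 6.

36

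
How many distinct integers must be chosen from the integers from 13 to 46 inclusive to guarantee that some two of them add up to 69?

23

Two chosen integers sum to 69 exactly when both halves of some pair {x, 69−x} with 23 ≤ x ≤ 69−x ≤ 46 are chosen — 12 such pairs.
The remaining 10 elements (those with no distinct partner in range) can never complete a 69-sum, so the worst case takes all of them and one from each pair: 10 + 12 = 22.
Pigeonhole: the 23rd integer has to be the second member of some pair, so 22 + 1 = 23.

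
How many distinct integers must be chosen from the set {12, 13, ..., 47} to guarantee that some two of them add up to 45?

A set avoiding the sum 45 can contain at most one of each pair {x, 45−x}, plus the 14 elements whose complement lies outside the range.
The integers 23, …, 47 (25 of them) are such a set: any two sum to at least 23+24 = 47 > 45.
By pigeonhole, any 26th integer completes one of the 11 pairs, so 26 choices force a sum of 45.

26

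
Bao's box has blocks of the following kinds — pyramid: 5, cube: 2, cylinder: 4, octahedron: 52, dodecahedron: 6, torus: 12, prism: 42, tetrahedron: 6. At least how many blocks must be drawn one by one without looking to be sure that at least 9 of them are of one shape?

48

The 8 shapes are the holes; the blocks drawn are the pigeons.
To avoid 9 of any one shape, the worst case takes at most 8 of each shape, or every block of a shape that has fewer than 8.
That gives 5 + 2 + 4 + 8 + 6 + 8 + 8 + 6 = 47 blocks with no shape reaching 9.
The next block forces some shape to 9, so 47 + 1 = 48.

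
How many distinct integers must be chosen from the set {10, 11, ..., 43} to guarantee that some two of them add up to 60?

Two chosen integers sum to 60 exactly when both halves of some pair {x, 60−x} with 17 ≤ x ≤ 60−x ≤ 43 are chosen — 13 such pairs.
The remaining 8 elements (those with no distinct partner in range) can never complete a 60-sum, so the worst case takes all of them and one from each pair: 8 + 13 = 21.
By the pigeonhole principle, the 22nd integer has to be the second member of some pair, so 21 + 1 = 22.

22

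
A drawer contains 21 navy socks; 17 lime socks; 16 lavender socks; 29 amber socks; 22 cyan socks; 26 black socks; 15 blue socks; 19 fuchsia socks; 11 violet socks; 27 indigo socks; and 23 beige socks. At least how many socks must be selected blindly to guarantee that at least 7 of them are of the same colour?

67

An adversary could hand out at most 6 socks per colour: 6 + 6 + 6 + 6 + 6 + 6 + 6 + 6 + 6 + 6 + 6 = 66 socks and still no colour has 7.
Pigeonhole: one more sock lands in a colour already at 6, so 67 draws are enough and 66 are not.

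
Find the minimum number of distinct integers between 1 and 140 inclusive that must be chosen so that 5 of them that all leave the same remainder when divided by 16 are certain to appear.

65

By the pigeonhole principle, the 16 residue classes mod 16 are the pigeonholes.
With 64 integers one could put 4 in each residue class and have no class reach 5.
The 65th integer pushes some class to 5, so 16·4 + 1 = 65.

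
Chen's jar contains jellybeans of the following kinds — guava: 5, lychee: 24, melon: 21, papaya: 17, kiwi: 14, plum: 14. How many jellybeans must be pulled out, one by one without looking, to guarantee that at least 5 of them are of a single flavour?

Put each drawn jellybean into a box by flavour. The largest draw with every box below 5 takes min(count, 4) from each flavour.
Σ min(cᵢ, 4) = 4 + 4 + 4 + 4 + 4 + 4 = 24.
Draw number 24 + 1 = 25 must push one box to 5.

25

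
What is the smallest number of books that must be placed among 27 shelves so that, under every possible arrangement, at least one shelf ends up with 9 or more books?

217

With 216 books one could put exactly 8 in each of the 27 shelves, and no shelf would reach 9.
Pigeonhole: one more book must land in a shelf that already has 8, giving it 9.
So 27 × 8 + 1 = 217 books are required.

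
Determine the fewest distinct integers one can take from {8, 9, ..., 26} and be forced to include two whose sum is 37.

12

Group the elements by complementary pair {x, 37−x}: {11,26}, {12,25}, {13,24}, …, giving 8 two-element pairs and 3 integers whose partner 37−x falls outside [8,26].
By the pigeonhole principle, treating each of those 11 groups as a pigeonhole, one can pick one integer per group — 11 integers — with no two summing to 37.
The 12th integer lands in an occupied pair, forcing a sum of 37.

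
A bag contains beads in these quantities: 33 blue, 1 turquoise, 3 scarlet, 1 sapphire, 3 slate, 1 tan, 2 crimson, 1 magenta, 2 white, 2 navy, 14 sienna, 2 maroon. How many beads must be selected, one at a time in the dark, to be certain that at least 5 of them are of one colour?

27

The 12 colours are the holes; the beads drawn are the pigeons.
To avoid 5 of any one colour, the worst case takes at most 4 of each colour, or every bead of a colour that has fewer than 4.
That gives 4 + 1 + 3 + 1 + 3 + 1 + 2 + 1 + 2 + 2 + 4 + 2 = 26 beads with no colour reaching 5.
The next bead forces some colour to 5, so 26 + 1 = 27.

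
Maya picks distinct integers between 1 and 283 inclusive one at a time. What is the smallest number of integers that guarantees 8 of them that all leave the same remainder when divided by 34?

By the pigeonhole principle, the 34 residue classes mod 34 are the pigeonholes.
With 238 integers one could put 7 in each residue class and have no class reach 8.
The 239th integer pushes some class to 8, so 34·7 + 1 = 239.

239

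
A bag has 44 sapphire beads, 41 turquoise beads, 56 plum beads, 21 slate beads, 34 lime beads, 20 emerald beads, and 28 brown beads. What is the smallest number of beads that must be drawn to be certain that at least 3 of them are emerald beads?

In the worst case for collecting emerald beads, every non-emerald bead comes out first.
There are 44 + 41 + 56 + 21 + 34 + 28 = 224 non-emerald beads altogether.
After those, each further bead must be emerald, so 224 + 3 = 227 draws guarantee 3 emerald beads.

227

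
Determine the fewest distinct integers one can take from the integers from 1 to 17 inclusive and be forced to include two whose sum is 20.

11

Group the elements by complementary pair {x, 20−x}: {3,17}, {4,16}, {5,15}, …, giving 7 two-element pairs, the single value 10 (it cannot pair with itself since the integers are distinct), and 2 integers whose partner 20−x falls outside [1,17].
By pigeonhole, treating each of those 10 groups as a pigeonhole, one can pick one integer per group — 10 integers — with no two summing to 20.
The 11th integer lands in an occupied pair, forcing a sum of 20.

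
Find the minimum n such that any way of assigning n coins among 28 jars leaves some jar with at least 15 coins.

With 392 coins one could put exactly 14 in each of the 28 jars, and no jar would reach 15.
One more coin must land in a jar that already has 14, giving it 15.
So 28 × 14 + 1 = 393 coins are required.

393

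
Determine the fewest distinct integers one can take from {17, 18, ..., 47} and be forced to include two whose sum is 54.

22

Two chosen integers sum to 54 exactly when both halves of some pair {x, 54−x} with 17 ≤ x ≤ 54−x ≤ 37 are chosen — 10 such pairs.
The remaining 11 elements (those with no distinct partner in range) can never complete a 54-sum, so the worst case takes all of them and one from each pair: 11 + 10 = 21.
Pigeonhole: the 22nd integer has to be the second member of some pair, so 21 + 1 = 22.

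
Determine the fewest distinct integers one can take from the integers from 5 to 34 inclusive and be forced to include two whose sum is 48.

21

Two chosen integers sum to 48 exactly when both halves of some pair {x, 48−x} with 14 ≤ x ≤ 48−x ≤ 34 are chosen — 10 such pairs.
The remaining 10 elements (those with no distinct partner in range) can never complete a 48-sum, so the worst case takes all of them and one from each pair: 10 + 10 = 20.
The 21st integer has to be the second member of some pair, so 20 + 1 = 21.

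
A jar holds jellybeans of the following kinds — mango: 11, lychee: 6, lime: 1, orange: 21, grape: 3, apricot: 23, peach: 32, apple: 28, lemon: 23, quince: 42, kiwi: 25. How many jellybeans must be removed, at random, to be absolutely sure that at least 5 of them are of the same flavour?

Pigeonhole: put each drawn jellybean into a box by flavour. The largest draw with every box below 5 takes min(count, 4) from each flavour; flavours with fewer than 4 contribute all they have.
Σ min(cᵢ, 4) = 4 + 4 + 1 + 4 + 3 + 4 + 4 + 4 + 4 + 4 + 4 = 40.
Draw number 40 + 1 = 41 must push one box to 5.

41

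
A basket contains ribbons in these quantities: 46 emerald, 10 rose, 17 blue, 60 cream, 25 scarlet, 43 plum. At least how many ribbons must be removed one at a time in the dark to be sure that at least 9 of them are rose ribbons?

In the worst case for collecting rose ribbons, every non-rose ribbon comes out first.
There are 46 + 17 + 60 + 25 + 43 = 191 non-rose ribbons altogether.
After those, each further ribbon must be rose, so 191 + 9 = 200 draws guarantee 9 rose ribbons.

200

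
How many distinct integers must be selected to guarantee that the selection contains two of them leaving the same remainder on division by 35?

36

By the pigeonhole principle, the 35 residue classes mod 35 are the pigeonholes.
With 35 integers one could put 1 in each residue class and have no class reach 2.
The 36th integer pushes some class to 2, so 35·1 + 1 = 36.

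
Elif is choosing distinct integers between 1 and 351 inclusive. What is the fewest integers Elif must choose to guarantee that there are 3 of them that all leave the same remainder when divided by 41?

By the pigeonhole principle, the 41 residue classes mod 41 are the pigeonholes.
With 82 integers one could put 2 in each residue class and have no class reach 3.
The 83rd integer pushes some class to 3, so 41·2 + 1 = 83.

83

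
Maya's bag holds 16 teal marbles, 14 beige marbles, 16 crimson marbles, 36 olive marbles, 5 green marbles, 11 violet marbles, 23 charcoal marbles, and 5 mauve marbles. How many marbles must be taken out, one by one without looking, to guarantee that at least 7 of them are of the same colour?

47

By the pigeonhole principle, the 8 colours are the holes; the marbles drawn are the pigeons.
To avoid 7 of any one colour, the worst case takes at most 6 of each colour, or every marble of a colour that has fewer than 6.
That gives 6 + 6 + 6 + 6 + 5 + 6 + 6 + 5 = 46 marbles with no colour reaching 7.
The next marble forces some colour to 7, so 46 + 1 = 47.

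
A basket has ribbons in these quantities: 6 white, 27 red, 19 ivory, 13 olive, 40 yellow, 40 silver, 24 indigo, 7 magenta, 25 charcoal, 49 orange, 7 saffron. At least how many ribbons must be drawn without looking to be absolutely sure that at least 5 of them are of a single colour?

45

An adversary could hand out at most 4 ribbons per colour: 4 + 4 + 4 + 4 + 4 + 4 + 4 + 4 + 4 + 4 + 4 = 44 ribbons and still no colour has 5.
By pigeonhole, one more ribbon lands in a colour already at 4, so 45 draws are enough and 44 are not.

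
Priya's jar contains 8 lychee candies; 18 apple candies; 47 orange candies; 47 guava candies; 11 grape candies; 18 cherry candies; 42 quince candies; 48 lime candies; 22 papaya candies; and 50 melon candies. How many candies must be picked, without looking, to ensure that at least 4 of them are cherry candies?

297

In the worst case for collecting cherry candies, every non-cherry candy comes out first.
There are 8 + 18 + 47 + 47 + 11 + 42 + 48 + 22 + 50 = 293 non-cherry candies altogether.
After those, each further candy must be cherry, so 293 + 4 = 297 draws guarantee 4 cherry candies.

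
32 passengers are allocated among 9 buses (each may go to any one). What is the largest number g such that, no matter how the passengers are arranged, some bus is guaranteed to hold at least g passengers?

4

The 9 buses are the holes and the 32 passengers are the pigeons.
If every bus held at most 3 passengers, the total would be at most 9 × 3 = 27, which is less than 32.
So some bus holds at least ⌈32/9⌉ = 4 passengers.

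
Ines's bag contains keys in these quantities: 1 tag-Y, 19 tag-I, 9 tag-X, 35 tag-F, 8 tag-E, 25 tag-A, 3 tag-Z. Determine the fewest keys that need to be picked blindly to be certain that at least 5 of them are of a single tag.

By pigeonhole, the 7 tags are the holes; the keys drawn are the pigeons.
To avoid 5 of any one tag, the worst case takes at most 4 of each tag, or every key of a tag that has fewer than 4.
That gives 1 + 4 + 4 + 4 + 4 + 4 + 3 = 24 keys with no tag reaching 5.
The next key forces some tag to 5, so 24 + 1 = 25.

25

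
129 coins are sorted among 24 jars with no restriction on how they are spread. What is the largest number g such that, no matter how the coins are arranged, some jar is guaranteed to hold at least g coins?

By the pigeonhole principle, the 24 jars are the holes and the 129 coins are the pigeons.
If every jar held at most 5 coins, the total would be at most 24 × 5 = 120, which is less than 129.
So some jar holds at least ⌈129/24⌉ = 6 coins.

6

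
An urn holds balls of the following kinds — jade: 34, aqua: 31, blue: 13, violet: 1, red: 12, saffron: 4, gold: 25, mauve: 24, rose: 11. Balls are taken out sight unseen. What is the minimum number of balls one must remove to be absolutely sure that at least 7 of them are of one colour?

48

An adversary could hand out at most 6 balls per colour (violet, saffron run out sooner): 6 + 6 + 6 + 1 + 6 + 4 + 6 + 6 + 6 = 47 balls and still no colour has 7.
One more ball lands in a colour already at 6, so 48 draws are enough and 47 are not.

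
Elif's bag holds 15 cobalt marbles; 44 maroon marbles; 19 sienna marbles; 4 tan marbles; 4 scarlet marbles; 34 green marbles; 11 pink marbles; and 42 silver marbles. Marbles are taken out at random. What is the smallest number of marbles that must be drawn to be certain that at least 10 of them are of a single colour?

The 8 colours are the holes; the marbles drawn are the pigeons.
To avoid 10 of any one colour, the worst case takes at most 9 of each colour, or every marble of a colour that has fewer than 9.
That gives 9 + 9 + 9 + 4 + 4 + 9 + 9 + 9 = 62 marbles with no colour reaching 10.
The next marble forces some colour to 10, so 62 + 1 = 63.

63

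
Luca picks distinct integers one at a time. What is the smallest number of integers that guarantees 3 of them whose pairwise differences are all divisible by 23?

47

Integers whose pairwise differences are multiples of 23 are exactly those sharing a remainder mod 23. The 23 residue classes mod 23 are the pigeonholes.
With 46 integers one could put 2 in each residue class and have no class reach 3.
The 47th integer pushes some class to 3, so 23·2 + 1 = 47.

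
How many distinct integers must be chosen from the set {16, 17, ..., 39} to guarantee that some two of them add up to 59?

Group the elements by complementary pair {x, 59−x}: {20,39}, {21,38}, {22,37}, …, giving 10 two-element pairs and 4 integers whose partner 59−x falls outside [16,39].
Treating each of those 14 groups as a pigeonhole, one can pick one integer per group — 14 integers — with no two summing to 59.
The 15th integer lands in an occupied pair, forcing a sum of 59.

15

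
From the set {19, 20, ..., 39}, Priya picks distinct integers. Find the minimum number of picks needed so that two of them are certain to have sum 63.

Group the elements by complementary pair {x, 63−x}: {24,39}, {25,38}, {26,37}, …, giving 8 two-element pairs and 5 integers whose partner 63−x falls outside [19,39].
Treating each of those 13 groups as a pigeonhole, one can pick one integer per group — 13 integers — with no two summing to 63.
The 14th integer lands in an occupied pair, forcing a sum of 63.

14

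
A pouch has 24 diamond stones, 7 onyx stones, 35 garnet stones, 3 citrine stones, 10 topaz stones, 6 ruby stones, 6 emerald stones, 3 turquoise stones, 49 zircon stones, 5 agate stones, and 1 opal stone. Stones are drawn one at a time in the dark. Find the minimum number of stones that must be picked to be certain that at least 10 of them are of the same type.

68

Put each drawn stone into a box by type. The largest draw with every box below 10 takes min(count, 9) from each type; types with fewer than 9 contribute all they have.
Σ min(cᵢ, 9) = 9 + 7 + 9 + 3 + 9 + 6 + 6 + 3 + 9 + 5 + 1 = 67.
Draw number 67 + 1 = 68 must push one box to 10.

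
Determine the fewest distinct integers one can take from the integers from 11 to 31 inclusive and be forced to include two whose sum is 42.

Two chosen integers sum to 42 exactly when both halves of some pair {x, 42−x} with 11 ≤ x ≤ 42−x ≤ 31 are chosen — 10 such pairs.
The remaining 1 element (those with no distinct partner in range) can never complete a 42-sum, so the worst case takes all of them and one from each pair: 1 + 10 = 11.
Pigeonhole: the 12th integer has to be the second member of some pair, so 11 + 1 = 12.

12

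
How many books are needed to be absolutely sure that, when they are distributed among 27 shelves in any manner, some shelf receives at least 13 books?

With 324 books one could put exactly 12 in each of the 27 shelves, and no shelf would reach 13.
One more book must land in a shelf that already has 12, giving it 13.
So 27 × 12 + 1 = 325 books are required.

325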